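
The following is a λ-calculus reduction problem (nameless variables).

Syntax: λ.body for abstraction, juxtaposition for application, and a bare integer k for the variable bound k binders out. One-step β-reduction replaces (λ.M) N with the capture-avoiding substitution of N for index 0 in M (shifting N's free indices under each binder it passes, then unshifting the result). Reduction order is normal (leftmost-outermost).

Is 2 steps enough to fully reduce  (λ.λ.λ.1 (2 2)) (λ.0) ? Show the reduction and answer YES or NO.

Answer: YES — reaches normal form λ.λ.1 (λ.0) in 2 ≤ 2 steps

Reduction:
  start: (λ.λ.λ.1 (2 2)) (λ.0)
  →1  λ.λ.1 ((λ.0) (λ.0))
  →2  λ.λ.1 (λ.0)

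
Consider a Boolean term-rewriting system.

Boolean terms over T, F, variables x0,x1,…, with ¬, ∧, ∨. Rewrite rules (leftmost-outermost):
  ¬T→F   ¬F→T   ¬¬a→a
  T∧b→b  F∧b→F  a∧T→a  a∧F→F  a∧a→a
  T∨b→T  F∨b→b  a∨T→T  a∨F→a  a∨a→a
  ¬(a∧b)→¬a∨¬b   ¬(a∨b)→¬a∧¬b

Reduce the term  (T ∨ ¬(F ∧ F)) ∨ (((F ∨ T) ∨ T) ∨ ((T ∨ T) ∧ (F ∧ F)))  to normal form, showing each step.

  start: (T ∨ ¬(F ∧ F)) ∨ (((F ∨ T) ∨ T) ∨ ((T ∨ T) ∧ (F ∧ F)))
  step 1: T ∨ (((F ∨ T) ∨ T) ∨ ((T ∨ T) ∧ (F ∧ F)))
  step 2: T

Answer: normal form = T  (in 2 steps)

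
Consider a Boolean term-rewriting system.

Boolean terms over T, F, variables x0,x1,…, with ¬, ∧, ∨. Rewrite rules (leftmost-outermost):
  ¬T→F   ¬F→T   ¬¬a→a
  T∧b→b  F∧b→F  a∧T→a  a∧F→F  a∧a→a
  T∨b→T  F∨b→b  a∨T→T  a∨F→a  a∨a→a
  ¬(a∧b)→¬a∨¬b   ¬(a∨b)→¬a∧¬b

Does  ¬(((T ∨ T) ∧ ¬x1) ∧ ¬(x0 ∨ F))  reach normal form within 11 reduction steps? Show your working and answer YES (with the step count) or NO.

Answer: YES — reaches normal form x1 ∨ x0 in 9 ≤ 11 steps

Reduction:
  start: ¬(((T ∨ T) ∧ ¬x1) ∧ ¬(x0 ∨ F))
  [1] ¬((T ∨ T) ∧ ¬x1) ∨ ¬¬(x0 ∨ F)
  [2] (¬(T ∨ T) ∨ ¬¬x1) ∨ ¬¬(x0 ∨ F)
  [3] ((¬T ∧ ¬T) ∨ ¬¬x1) ∨ ¬¬(x0 ∨ F)
  [4] (¬T ∨ ¬¬x1) ∨ ¬¬(x0 ∨ F)
  [5] (F ∨ ¬¬x1) ∨ ¬¬(x0 ∨ F)
  [6] ¬¬x1 ∨ ¬¬(x0 ∨ F)
  [7] x1 ∨ ¬¬(x0 ∨ F)
  [8] x1 ∨ (x0 ∨ F)
  [9] x1 ∨ x0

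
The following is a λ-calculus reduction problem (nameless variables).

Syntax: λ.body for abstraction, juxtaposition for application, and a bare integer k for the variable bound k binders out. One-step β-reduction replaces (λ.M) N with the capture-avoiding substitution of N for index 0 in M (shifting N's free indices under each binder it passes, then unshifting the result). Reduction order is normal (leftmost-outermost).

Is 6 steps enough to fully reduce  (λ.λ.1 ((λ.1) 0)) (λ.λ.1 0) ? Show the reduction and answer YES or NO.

Answer: YES — reaches normal form λ.λ.1 0 in 3 ≤ 6 steps

Reduction:
  start: (λ.λ.1 ((λ.1) 0)) (λ.λ.1 0)
  →1  λ.(λ.λ.1 0) ((λ.1) 0)
  →2  λ.λ.(λ.2) 1 0
  →3  λ.λ.1 0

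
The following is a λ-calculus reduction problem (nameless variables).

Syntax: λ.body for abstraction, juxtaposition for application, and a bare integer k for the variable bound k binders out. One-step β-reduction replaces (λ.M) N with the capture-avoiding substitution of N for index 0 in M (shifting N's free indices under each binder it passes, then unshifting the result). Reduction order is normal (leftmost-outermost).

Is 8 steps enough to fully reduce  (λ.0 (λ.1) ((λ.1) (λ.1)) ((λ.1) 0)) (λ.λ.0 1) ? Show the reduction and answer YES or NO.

  start: (λ.0 (λ.1) ((λ.1) (λ.1)) ((λ.1) 0)) (λ.λ.0 1)
  →1  (λ.λ.0 1) (λ.λ.λ.0 1) ((λ.λ.λ.0 1) (λ.λ.λ.0 1)) ((λ.λ.λ.0 1) (λ.λ.0 1))
  →2  (λ.0 (λ.λ.λ.0 1)) ((λ.λ.λ.0 1) (λ.λ.λ.0 1)) ((λ.λ.λ.0 1) (λ.λ.0 1))
  →3  (λ.λ.λ.0 1) (λ.λ.λ.0 1) (λ.λ.λ.0 1) ((λ.λ.λ.0 1) (λ.λ.0 1))
  →4  (λ.λ.0 1) (λ.λ.λ.0 1) ((λ.λ.λ.0 1) (λ.λ.0 1))
  →5  (λ.0 (λ.λ.λ.0 1)) ((λ.λ.λ.0 1) (λ.λ.0 1))
  →6  (λ.λ.λ.0 1) (λ.λ.0 1) (λ.λ.λ.0 1)
  →7  (λ.λ.0 1) (λ.λ.λ.0 1)
  →8  λ.0 (λ.λ.λ.0 1)

Answer: YES — reaches normal form λ.0 (λ.λ.λ.0 1) in 8 ≤ 8 steps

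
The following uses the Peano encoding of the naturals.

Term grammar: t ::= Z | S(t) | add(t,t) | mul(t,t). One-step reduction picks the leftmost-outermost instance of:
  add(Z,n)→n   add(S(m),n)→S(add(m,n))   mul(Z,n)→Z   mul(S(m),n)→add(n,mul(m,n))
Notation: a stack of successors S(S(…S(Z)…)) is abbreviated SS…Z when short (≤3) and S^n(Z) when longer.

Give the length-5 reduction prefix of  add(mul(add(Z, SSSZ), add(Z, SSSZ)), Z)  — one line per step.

  start: add(mul(add(Z, SSSZ), add(Z, SSSZ)), Z)
  [1] add(mul(SSSZ, add(Z, SSSZ)), Z)
  [2] add(add(add(Z, SSSZ), mul(SSZ, add(Z, SSSZ))), Z)
  [3] add(add(SSSZ, mul(SSZ, add(Z, SSSZ))), Z)
  [4] add(S(add(SSZ, mul(SSZ, add(Z, SSSZ)))), Z)
  [5] S(add(add(SSZ, mul(SSZ, add(Z, SSSZ))), Z))

Answer: after 5 steps: S(add(add(SSZ, mul(SSZ, add(Z, SSSZ))), Z))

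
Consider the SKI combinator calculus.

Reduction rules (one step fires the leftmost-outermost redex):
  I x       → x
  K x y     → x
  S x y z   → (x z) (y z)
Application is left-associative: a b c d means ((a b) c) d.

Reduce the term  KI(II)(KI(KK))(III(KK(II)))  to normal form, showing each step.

Answer: normal form = K  (in 8 steps)

Working:
  start: KI(II)(KI(KK))(III(KK(II)))
  step 1: I(KI(KK))(III(KK(II)))
  step 2: KI(KK)(III(KK(II)))
  step 3: I(III(KK(II)))
  step 4: III(KK(II))
  step 5: II(KK(II))
  step 6: I(KK(II))
  step 7: KK(II)
  step 8: K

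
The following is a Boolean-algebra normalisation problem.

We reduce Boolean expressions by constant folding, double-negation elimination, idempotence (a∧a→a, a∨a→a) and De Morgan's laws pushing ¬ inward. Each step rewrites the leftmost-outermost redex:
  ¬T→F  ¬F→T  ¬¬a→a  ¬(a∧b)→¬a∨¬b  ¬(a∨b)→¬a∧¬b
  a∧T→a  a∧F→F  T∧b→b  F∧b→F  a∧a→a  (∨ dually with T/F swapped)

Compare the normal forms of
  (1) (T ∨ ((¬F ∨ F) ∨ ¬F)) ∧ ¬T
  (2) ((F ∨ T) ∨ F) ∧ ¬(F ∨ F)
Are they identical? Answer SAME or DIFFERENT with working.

Term A:
  start: (T ∨ ((¬F ∨ F) ∨ ¬F)) ∧ ¬T
  [1] T ∧ ¬T
  [2] ¬T
  [3] F

Term B:
  start: ((F ∨ T) ∨ F) ∧ ¬(F ∨ F)
  [1] (F ∨ T) ∧ ¬(F ∨ F)
  [2] T ∧ ¬(F ∨ F)
  [3] ¬(F ∨ F)
  [4] ¬F ∧ ¬F
  [5] ¬F
  [6] T

Answer: DIFFERENT — A ⇓ F, B ⇓ T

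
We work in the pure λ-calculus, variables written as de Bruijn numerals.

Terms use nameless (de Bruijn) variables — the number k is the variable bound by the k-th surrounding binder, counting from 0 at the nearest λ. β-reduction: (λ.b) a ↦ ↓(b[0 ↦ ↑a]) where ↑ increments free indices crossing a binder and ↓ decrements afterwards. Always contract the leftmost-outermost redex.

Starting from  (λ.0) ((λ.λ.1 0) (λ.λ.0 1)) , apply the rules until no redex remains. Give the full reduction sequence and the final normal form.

Answer: normal form = λ.λ.0 1  (in 3 steps)

Reduction:
  start: (λ.0) ((λ.λ.1 0) (λ.λ.0 1))
  step 1: (λ.λ.1 0) (λ.λ.0 1)
  step 2: λ.(λ.λ.0 1) 0
  step 3: λ.λ.0 1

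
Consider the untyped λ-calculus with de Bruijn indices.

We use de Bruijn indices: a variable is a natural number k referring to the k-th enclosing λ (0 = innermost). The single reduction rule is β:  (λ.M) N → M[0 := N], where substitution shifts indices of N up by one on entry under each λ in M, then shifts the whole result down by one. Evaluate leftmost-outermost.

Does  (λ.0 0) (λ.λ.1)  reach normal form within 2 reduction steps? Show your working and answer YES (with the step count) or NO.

  start: (λ.0 0) (λ.λ.1)
  [1] (λ.λ.1) (λ.λ.1)
  [2] λ.λ.λ.1

Answer: YES — reaches normal form λ.λ.λ.1 in 2 ≤ 2 steps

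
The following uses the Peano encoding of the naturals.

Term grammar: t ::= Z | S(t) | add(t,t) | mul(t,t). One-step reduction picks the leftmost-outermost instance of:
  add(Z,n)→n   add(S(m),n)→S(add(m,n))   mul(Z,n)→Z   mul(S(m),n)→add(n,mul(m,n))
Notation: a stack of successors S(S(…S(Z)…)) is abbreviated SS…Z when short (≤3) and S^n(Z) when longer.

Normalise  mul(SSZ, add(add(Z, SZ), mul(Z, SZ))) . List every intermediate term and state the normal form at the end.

  start: mul(SSZ, add(add(Z, SZ), mul(Z, SZ)))
  step 1: add(add(add(Z, SZ), mul(Z, SZ)), mul(SZ, add(add(Z, SZ), mul(Z, SZ))))
  step 2: add(add(SZ, mul(Z, SZ)), mul(SZ, add(add(Z, SZ), mul(Z, SZ))))
  step 3: add(S(add(Z, mul(Z, SZ))), mul(SZ, add(add(Z, SZ), mul(Z, SZ))))
  step 4: S(add(add(Z, mul(Z, SZ)), mul(SZ, add(add(Z, SZ), mul(Z, SZ)))))
  step 5: S(add(mul(Z, SZ), mul(SZ, add(add(Z, SZ), mul(Z, SZ)))))
  step 6: S(add(Z, mul(SZ, add(add(Z, SZ), mul(Z, SZ)))))
  step 7: S(mul(SZ, add(add(Z, SZ), mul(Z, SZ))))
  step 8: S(add(add(add(Z, SZ), mul(Z, SZ)), mul(Z, add(add(Z, SZ), mul(Z, SZ)))))
  step 9: S(add(add(SZ, mul(Z, SZ)), mul(Z, add(add(Z, SZ), mul(Z, SZ)))))
  step 10: S(add(S(add(Z, mul(Z, SZ))), mul(Z, add(add(Z, SZ), mul(Z, SZ)))))
  step 11: S(S(add(add(Z, mul(Z, SZ)), mul(Z, add(add(Z, SZ), mul(Z, SZ))))))
  step 12: S(S(add(mul(Z, SZ), mul(Z, add(add(Z, SZ), mul(Z, SZ))))))
  step 13: S(S(add(Z, mul(Z, add(add(Z, SZ), mul(Z, SZ))))))
  step 14: S(S(mul(Z, add(add(Z, SZ), mul(Z, SZ)))))
  step 15: SSZ

Answer: normal form = SSZ  (in 15 steps)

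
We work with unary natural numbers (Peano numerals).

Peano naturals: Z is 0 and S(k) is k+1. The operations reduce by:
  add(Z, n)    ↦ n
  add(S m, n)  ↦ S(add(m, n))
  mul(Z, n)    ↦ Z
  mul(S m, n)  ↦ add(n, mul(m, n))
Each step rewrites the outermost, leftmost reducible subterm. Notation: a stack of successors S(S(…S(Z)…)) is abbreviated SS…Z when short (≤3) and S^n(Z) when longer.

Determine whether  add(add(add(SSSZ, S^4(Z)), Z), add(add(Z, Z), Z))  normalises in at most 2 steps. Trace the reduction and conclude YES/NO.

Answer: NO — after 2 steps the term is add(S(add(add(SSZ, S^4(Z)), Z)), add(add(Z, Z), Z)), not yet normal

Reduction:
  start: add(add(add(SSSZ, S^4(Z)), Z), add(add(Z, Z), Z))
  step 1: add(add(S(add(SSZ, S^4(Z))), Z), add(add(Z, Z), Z))
  step 2: add(S(add(add(SSZ, S^4(Z)), Z)), add(add(Z, Z), Z))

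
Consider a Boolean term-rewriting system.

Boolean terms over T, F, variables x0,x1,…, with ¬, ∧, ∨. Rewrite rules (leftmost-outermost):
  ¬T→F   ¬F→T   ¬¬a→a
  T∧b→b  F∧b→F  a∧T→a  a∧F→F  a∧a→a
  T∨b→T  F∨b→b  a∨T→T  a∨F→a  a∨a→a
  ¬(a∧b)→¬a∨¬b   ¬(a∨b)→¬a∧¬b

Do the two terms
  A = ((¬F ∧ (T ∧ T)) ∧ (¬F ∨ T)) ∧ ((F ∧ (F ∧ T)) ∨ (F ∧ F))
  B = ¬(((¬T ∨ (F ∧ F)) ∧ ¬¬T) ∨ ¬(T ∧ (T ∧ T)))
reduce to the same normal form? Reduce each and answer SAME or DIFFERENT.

Term A:
  start: ((¬F ∧ (T ∧ T)) ∧ (¬F ∨ T)) ∧ ((F ∧ (F ∧ T)) ∨ (F ∧ F))
  step 1: ((T ∧ (T ∧ T)) ∧ (¬F ∨ T)) ∧ ((F ∧ (F ∧ T)) ∨ (F ∧ F))
  step 2: ((T ∧ T) ∧ (¬F ∨ T)) ∧ ((F ∧ (F ∧ T)) ∨ (F ∧ F))
  step 3: (T ∧ (¬F ∨ T)) ∧ ((F ∧ (F ∧ T)) ∨ (F ∧ F))
  step 4: (¬F ∨ T) ∧ ((F ∧ (F ∧ T)) ∨ (F ∧ F))
  step 5: T ∧ ((F ∧ (F ∧ T)) ∨ (F ∧ F))
  step 6: (F ∧ (F ∧ T)) ∨ (F ∧ F)
  step 7: F ∨ (F ∧ F)
  step 8: F ∧ F
  step 9: F

Term B:
  start: ¬(((¬T ∨ (F ∧ F)) ∧ ¬¬T) ∨ ¬(T ∧ (T ∧ T)))
  step 1: ¬((¬T ∨ (F ∧ F)) ∧ ¬¬T) ∧ ¬¬(T ∧ (T ∧ T))
  step 2: (¬(¬T ∨ (F ∧ F)) ∨ ¬¬¬T) ∧ ¬¬(T ∧ (T ∧ T))
  step 3: ((¬¬T ∧ ¬(F ∧ F)) ∨ ¬¬¬T) ∧ ¬¬(T ∧ (T ∧ T))
  step 4: ((T ∧ ¬(F ∧ F)) ∨ ¬¬¬T) ∧ ¬¬(T ∧ (T ∧ T))
  step 5: (¬(F ∧ F) ∨ ¬¬¬T) ∧ ¬¬(T ∧ (T ∧ T))
  step 6: ((¬F ∨ ¬F) ∨ ¬¬¬T) ∧ ¬¬(T ∧ (T ∧ T))
  step 7: (¬F ∨ ¬¬¬T) ∧ ¬¬(T ∧ (T ∧ T))
  step 8: (T ∨ ¬¬¬T) ∧ ¬¬(T ∧ (T ∧ T))
  step 9: T ∧ ¬¬(T ∧ (T ∧ T))
  step 10: ¬¬(T ∧ (T ∧ T))
  step 11: T ∧ (T ∧ T)
  step 12: T ∧ T
  step 13: T

Answer: DIFFERENT — A ⇓ F, B ⇓ T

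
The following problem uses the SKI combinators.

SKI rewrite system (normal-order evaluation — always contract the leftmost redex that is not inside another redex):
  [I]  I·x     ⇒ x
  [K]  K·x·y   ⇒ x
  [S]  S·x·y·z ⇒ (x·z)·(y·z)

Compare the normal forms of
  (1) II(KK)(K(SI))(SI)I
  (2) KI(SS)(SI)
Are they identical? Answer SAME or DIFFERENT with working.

Answer: SAME — A ⇓ SI, B ⇓ SI

Derivation:
Term A:
  start: II(KK)(K(SI))(SI)I
  step 1: I(KK)(K(SI))(SI)I
  step 2: KK(K(SI))(SI)I
  step 3: K(SI)I
  step 4: SI

Term B:
  start: KI(SS)(SI)
  step 1: I(SI)
  step 2: SI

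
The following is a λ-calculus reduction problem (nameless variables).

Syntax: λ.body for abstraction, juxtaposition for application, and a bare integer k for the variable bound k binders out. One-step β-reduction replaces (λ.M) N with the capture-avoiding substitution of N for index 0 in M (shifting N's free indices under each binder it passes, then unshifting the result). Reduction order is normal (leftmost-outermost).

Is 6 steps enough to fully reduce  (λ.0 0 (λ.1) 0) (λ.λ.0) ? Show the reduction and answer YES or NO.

  start: (λ.0 0 (λ.1) 0) (λ.λ.0)
  [1] (λ.λ.0) (λ.λ.0) (λ.λ.λ.0) (λ.λ.0)
  [2] (λ.0) (λ.λ.λ.0) (λ.λ.0)
  [3] (λ.λ.λ.0) (λ.λ.0)
  [4] λ.λ.0

Answer: YES — reaches normal form λ.λ.0 in 4 ≤ 6 steps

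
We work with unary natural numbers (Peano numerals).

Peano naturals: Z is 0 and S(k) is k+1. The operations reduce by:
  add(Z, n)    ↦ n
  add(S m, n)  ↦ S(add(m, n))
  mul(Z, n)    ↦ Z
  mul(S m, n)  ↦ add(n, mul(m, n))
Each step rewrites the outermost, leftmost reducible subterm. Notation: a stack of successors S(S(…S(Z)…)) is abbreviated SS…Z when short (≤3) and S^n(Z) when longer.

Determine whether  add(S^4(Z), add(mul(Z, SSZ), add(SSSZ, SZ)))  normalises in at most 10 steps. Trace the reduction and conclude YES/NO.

  start: add(S^4(Z), add(mul(Z, SSZ), add(SSSZ, SZ)))
  →1  S(add(SSSZ, add(mul(Z, SSZ), add(SSSZ, SZ))))
  →2  S(S(add(SSZ, add(mul(Z, SSZ), add(SSSZ, SZ)))))
  →3  S(S(S(add(SZ, add(mul(Z, SSZ), add(SSSZ, SZ))))))
  →4  S(S(S(S(add(Z, add(mul(Z, SSZ), add(SSSZ, SZ)))))))
  →5  S(S(S(S(add(mul(Z, SSZ), add(SSSZ, SZ))))))
  →6  S(S(S(S(add(Z, add(SSSZ, SZ))))))
  →7  S(S(S(S(add(SSSZ, SZ)))))
  →8  S(S(S(S(S(add(SSZ, SZ))))))
  →9  S(S(S(S(S(S(add(SZ, SZ)))))))
  →10  S(S(S(S(S(S(S(add(Z, SZ))))))))

Answer: NO — after 10 steps the term is S(S(S(S(S(S(S(add(Z, SZ)))))))), not yet normal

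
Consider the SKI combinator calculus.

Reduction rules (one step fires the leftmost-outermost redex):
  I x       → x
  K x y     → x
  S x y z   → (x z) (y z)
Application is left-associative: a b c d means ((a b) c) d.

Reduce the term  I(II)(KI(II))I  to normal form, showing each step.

Answer: normal form = I  (in 5 steps)

Reduction:
  start: I(II)(KI(II))I
  →1  II(KI(II))I
  →2  I(KI(II))I
  →3  KI(II)I
  →4  II
  →5  I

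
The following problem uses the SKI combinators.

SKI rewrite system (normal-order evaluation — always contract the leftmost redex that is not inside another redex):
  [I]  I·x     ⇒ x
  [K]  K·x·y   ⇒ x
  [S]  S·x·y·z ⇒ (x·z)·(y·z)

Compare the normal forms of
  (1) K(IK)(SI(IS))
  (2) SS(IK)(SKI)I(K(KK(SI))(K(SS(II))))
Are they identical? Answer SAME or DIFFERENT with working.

Term A:
  start: K(IK)(SI(IS))
  [1] IK
  [2] K

Term B:
  start: SS(IK)(SKI)I(K(KK(SI))(K(SS(II))))
  [1] S(SKI)(IK(SKI))I(K(KK(SI))(K(SS(II))))
  [2] SKII(IK(SKI)I)(K(KK(SI))(K(SS(II))))
  [3] KI(II)(IK(SKI)I)(K(KK(SI))(K(SS(II))))
  [4] I(IK(SKI)I)(K(KK(SI))(K(SS(II))))
  [5] IK(SKI)I(K(KK(SI))(K(SS(II))))
  [6] K(SKI)I(K(KK(SI))(K(SS(II))))
  [7] SKI(K(KK(SI))(K(SS(II))))
  [8] K(K(KK(SI))(K(SS(II))))(I(K(KK(SI))(K(SS(II)))))
  [9] K(KK(SI))(K(SS(II)))
  [10] KK(SI)
  [11] K

Answer: SAME — A ⇓ K, B ⇓ K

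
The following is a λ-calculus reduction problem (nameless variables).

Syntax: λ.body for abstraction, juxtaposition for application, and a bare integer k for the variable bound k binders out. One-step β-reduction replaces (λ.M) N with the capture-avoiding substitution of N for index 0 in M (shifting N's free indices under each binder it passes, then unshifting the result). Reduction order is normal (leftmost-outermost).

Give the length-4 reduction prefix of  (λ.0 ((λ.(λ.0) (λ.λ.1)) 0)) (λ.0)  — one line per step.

  start: (λ.0 ((λ.(λ.0) (λ.λ.1)) 0)) (λ.0)
  step 1: (λ.0) ((λ.(λ.0) (λ.λ.1)) (λ.0))
  step 2: (λ.(λ.0) (λ.λ.1)) (λ.0)
  step 3: (λ.0) (λ.λ.1)
  step 4: λ.λ.1

Answer: after 4 steps: λ.λ.1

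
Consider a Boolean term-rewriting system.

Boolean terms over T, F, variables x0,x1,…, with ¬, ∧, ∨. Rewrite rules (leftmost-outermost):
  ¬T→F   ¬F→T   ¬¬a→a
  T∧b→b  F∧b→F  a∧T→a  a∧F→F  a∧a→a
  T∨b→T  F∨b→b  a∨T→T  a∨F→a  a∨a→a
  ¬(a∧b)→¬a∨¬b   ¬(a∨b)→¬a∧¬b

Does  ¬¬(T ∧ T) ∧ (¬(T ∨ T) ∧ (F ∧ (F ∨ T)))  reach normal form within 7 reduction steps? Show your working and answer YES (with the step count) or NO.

  start: ¬¬(T ∧ T) ∧ (¬(T ∨ T) ∧ (F ∧ (F ∨ T)))
  [1] (T ∧ T) ∧ (¬(T ∨ T) ∧ (F ∧ (F ∨ T)))
  [2] T ∧ (¬(T ∨ T) ∧ (F ∧ (F ∨ T)))
  [3] ¬(T ∨ T) ∧ (F ∧ (F ∨ T))
  [4] (¬T ∧ ¬T) ∧ (F ∧ (F ∨ T))
  [5] ¬T ∧ (F ∧ (F ∨ T))
  [6] F ∧ (F ∧ (F ∨ T))
  [7] F

Answer: YES — reaches normal form F in 7 ≤ 7 steps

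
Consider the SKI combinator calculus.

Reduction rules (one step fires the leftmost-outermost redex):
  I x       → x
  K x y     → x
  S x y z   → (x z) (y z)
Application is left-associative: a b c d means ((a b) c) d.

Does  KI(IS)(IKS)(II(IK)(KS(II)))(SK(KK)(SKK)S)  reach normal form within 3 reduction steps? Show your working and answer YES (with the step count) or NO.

Answer: NO — after 3 steps the term is KS(II(IK)(KS(II)))(SK(KK)(SKK)S), not yet normal

Reduction:
  start: KI(IS)(IKS)(II(IK)(KS(II)))(SK(KK)(SKK)S)
  →1  I(IKS)(II(IK)(KS(II)))(SK(KK)(SKK)S)
  →2  IKS(II(IK)(KS(II)))(SK(KK)(SKK)S)
  →3  KS(II(IK)(KS(II)))(SK(KK)(SKK)S)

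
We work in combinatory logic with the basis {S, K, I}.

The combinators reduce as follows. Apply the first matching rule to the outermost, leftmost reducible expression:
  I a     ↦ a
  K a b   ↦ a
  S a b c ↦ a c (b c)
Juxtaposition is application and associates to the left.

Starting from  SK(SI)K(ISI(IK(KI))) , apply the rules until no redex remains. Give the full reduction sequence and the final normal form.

Answer: normal form = K(SI(K(KI)))  (in 4 steps)

Derivation:
  start: SK(SI)K(ISI(IK(KI)))
  [1] KK(SIK)(ISI(IK(KI)))
  [2] K(ISI(IK(KI)))
  [3] K(SI(IK(KI)))
  [4] K(SI(K(KI)))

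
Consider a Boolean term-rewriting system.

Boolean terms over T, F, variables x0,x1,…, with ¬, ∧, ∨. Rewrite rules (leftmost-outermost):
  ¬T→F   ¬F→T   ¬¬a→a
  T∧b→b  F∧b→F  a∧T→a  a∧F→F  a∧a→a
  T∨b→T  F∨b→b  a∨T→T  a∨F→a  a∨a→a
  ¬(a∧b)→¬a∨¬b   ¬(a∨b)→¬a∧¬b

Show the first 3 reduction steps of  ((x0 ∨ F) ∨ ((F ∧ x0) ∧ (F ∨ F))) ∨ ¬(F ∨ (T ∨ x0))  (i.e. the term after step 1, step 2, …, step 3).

  start: ((x0 ∨ F) ∨ ((F ∧ x0) ∧ (F ∨ F))) ∨ ¬(F ∨ (T ∨ x0))
  step 1: (x0 ∨ ((F ∧ x0) ∧ (F ∨ F))) ∨ ¬(F ∨ (T ∨ x0))
  step 2: (x0 ∨ (F ∧ (F ∨ F))) ∨ ¬(F ∨ (T ∨ x0))
  step 3: (x0 ∨ F) ∨ ¬(F ∨ (T ∨ x0))

Answer: after 3 steps: (x0 ∨ F) ∨ ¬(F ∨ (T ∨ x0))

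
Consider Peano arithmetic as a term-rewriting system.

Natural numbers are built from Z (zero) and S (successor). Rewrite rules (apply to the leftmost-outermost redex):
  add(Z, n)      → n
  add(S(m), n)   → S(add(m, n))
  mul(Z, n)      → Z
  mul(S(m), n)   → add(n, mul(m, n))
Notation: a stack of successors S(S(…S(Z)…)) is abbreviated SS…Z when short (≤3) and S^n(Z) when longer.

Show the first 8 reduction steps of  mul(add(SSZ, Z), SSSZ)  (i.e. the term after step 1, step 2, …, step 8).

  start: mul(add(SSZ, Z), SSSZ)
  step 1: mul(S(add(SZ, Z)), SSSZ)
  step 2: add(SSSZ, mul(add(SZ, Z), SSSZ))
  step 3: S(add(SSZ, mul(add(SZ, Z), SSSZ)))
  step 4: S(S(add(SZ, mul(add(SZ, Z), SSSZ))))
  step 5: S(S(S(add(Z, mul(add(SZ, Z), SSSZ)))))
  step 6: S(S(S(mul(add(SZ, Z), SSSZ))))
  step 7: S(S(S(mul(S(add(Z, Z)), SSSZ))))
  step 8: S(S(S(add(SSSZ, mul(add(Z, Z), SSSZ)))))

Answer: after 8 steps: S(S(S(add(SSSZ, mul(add(Z, Z), SSSZ)))))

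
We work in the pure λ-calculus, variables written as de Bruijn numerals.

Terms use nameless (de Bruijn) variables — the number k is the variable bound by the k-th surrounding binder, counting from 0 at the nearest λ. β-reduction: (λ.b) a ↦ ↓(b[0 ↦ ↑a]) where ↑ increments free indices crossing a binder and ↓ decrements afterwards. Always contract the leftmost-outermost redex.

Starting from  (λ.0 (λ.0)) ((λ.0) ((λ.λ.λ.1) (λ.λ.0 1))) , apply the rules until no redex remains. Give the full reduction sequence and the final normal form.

  start: (λ.0 (λ.0)) ((λ.0) ((λ.λ.λ.1) (λ.λ.0 1)))
  →1  (λ.0) ((λ.λ.λ.1) (λ.λ.0 1)) (λ.0)
  →2  (λ.λ.λ.1) (λ.λ.0 1) (λ.0)
  →3  (λ.λ.1) (λ.0)
  →4  λ.λ.0

Answer: normal form = λ.λ.0  (in 4 steps)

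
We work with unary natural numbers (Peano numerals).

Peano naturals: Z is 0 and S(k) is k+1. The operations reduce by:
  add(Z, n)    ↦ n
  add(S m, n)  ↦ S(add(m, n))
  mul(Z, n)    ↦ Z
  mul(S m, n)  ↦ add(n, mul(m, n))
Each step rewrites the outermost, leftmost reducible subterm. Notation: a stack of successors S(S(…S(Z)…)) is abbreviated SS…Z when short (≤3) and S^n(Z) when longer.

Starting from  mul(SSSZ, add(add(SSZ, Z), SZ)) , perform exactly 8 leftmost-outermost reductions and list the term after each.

  start: mul(SSSZ, add(add(SSZ, Z), SZ))
  [1] add(add(add(SSZ, Z), SZ), mul(SSZ, add(add(SSZ, Z), SZ)))
  [2] add(add(S(add(SZ, Z)), SZ), mul(SSZ, add(add(SSZ, Z), SZ)))
  [3] add(S(add(add(SZ, Z), SZ)), mul(SSZ, add(add(SSZ, Z), SZ)))
  [4] S(add(add(add(SZ, Z), SZ), mul(SSZ, add(add(SSZ, Z), SZ))))
  [5] S(add(add(S(add(Z, Z)), SZ), mul(SSZ, add(add(SSZ, Z), SZ))))
  [6] S(add(S(add(add(Z, Z), SZ)), mul(SSZ, add(add(SSZ, Z), SZ))))
  [7] S(S(add(add(add(Z, Z), SZ), mul(SSZ, add(add(SSZ, Z), SZ)))))
  [8] S(S(add(add(Z, SZ), mul(SSZ, add(add(SSZ, Z), SZ)))))

Answer: after 8 steps: S(S(add(add(Z, SZ), mul(SSZ, add(add(SSZ, Z), SZ)))))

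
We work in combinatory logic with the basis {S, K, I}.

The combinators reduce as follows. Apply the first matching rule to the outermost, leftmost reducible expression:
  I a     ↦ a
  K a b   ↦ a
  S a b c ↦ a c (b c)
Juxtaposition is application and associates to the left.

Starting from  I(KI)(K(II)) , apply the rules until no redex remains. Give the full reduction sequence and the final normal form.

  start: I(KI)(K(II))
  step 1: KI(K(II))
  step 2: I

Answer: normal form = I  (in 2 steps)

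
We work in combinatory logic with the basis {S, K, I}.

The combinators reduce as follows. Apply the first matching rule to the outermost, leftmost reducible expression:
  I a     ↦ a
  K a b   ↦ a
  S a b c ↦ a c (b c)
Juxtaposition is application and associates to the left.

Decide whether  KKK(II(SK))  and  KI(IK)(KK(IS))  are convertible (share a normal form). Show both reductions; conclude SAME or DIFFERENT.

Answer: DIFFERENT — A ⇓ K(SK), B ⇓ K

Derivation:
Term A:
  start: KKK(II(SK))
  [1] K(II(SK))
  [2] K(I(SK))
  [3] K(SK)

Term B:
  start: KI(IK)(KK(IS))
  [1] I(KK(IS))
  [2] KK(IS)
  [3] K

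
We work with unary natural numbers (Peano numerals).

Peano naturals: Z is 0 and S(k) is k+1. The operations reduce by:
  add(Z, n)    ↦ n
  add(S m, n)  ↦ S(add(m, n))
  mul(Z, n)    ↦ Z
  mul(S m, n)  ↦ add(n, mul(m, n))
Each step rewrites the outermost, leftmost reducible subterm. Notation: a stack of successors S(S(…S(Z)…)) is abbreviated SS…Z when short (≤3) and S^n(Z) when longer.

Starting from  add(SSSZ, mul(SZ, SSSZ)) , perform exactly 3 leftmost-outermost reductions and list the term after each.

  start: add(SSSZ, mul(SZ, SSSZ))
  [1] S(add(SSZ, mul(SZ, SSSZ)))
  [2] S(S(add(SZ, mul(SZ, SSSZ))))
  [3] S(S(S(add(Z, mul(SZ, SSSZ)))))

Answer: after 3 steps: S(S(S(add(Z, mul(SZ, SSSZ)))))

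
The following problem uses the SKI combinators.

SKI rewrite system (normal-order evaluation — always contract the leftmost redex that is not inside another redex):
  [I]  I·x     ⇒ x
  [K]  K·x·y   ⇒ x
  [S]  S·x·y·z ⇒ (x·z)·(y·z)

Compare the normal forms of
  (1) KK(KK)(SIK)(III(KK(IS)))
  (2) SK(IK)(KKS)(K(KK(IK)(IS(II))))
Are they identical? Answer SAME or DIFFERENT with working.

Answer: DIFFERENT — A ⇓ SIK, B ⇓ K(K(K(SI)))

Derivation:
Term A:
  start: KK(KK)(SIK)(III(KK(IS)))
  [1] K(SIK)(III(KK(IS)))
  [2] SIK

Term B:
  start: SK(IK)(KKS)(K(KK(IK)(IS(II))))
  [1] K(KKS)(IK(KKS))(K(KK(IK)(IS(II))))
  [2] KKS(K(KK(IK)(IS(II))))
  [3] K(K(KK(IK)(IS(II))))
  [4] K(K(K(IS(II))))
  [5] K(K(K(S(II))))
  [6] K(K(K(SI)))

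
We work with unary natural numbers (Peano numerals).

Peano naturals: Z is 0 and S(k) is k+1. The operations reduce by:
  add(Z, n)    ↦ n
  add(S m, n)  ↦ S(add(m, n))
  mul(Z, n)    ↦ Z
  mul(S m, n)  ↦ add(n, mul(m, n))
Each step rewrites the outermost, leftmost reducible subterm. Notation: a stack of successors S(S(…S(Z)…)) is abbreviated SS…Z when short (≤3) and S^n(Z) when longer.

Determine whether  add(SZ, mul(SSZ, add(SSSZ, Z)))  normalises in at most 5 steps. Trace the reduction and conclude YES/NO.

  start: add(SZ, mul(SSZ, add(SSSZ, Z)))
  →1  S(add(Z, mul(SSZ, add(SSSZ, Z))))
  →2  S(mul(SSZ, add(SSSZ, Z)))
  →3  S(add(add(SSSZ, Z), mul(SZ, add(SSSZ, Z))))
  →4  S(add(S(add(SSZ, Z)), mul(SZ, add(SSSZ, Z))))
  →5  S(S(add(add(SSZ, Z), mul(SZ, add(SSSZ, Z)))))

Answer: NO — after 5 steps the term is S(S(add(add(SSZ, Z), mul(SZ, add(SSSZ, Z))))), not yet normal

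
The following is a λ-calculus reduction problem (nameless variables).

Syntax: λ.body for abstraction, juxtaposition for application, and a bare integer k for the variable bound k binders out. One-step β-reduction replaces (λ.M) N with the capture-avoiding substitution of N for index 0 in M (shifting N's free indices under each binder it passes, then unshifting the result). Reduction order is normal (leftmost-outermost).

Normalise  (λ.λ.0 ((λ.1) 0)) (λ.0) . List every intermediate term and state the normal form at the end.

Answer: normal form = λ.0 0  (in 2 steps)

Reduction:
  start: (λ.λ.0 ((λ.1) 0)) (λ.0)
  [1] λ.0 ((λ.1) 0)
  [2] λ.0 0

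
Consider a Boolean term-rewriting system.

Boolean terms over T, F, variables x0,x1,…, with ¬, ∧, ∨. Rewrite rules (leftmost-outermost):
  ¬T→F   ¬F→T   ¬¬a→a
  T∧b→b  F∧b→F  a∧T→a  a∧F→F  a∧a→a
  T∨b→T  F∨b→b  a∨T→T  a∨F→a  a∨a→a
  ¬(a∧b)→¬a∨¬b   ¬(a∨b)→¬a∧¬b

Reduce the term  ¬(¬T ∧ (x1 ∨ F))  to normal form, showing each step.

  start: ¬(¬T ∧ (x1 ∨ F))
  step 1: ¬¬T ∨ ¬(x1 ∨ F)
  step 2: T ∨ ¬(x1 ∨ F)
  step 3: T

Answer: normal form = T  (in 3 steps)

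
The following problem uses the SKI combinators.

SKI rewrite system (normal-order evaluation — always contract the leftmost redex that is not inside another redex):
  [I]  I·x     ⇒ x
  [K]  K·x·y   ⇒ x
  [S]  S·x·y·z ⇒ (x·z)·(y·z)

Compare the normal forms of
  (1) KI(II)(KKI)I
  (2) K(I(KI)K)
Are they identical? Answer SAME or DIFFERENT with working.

Answer: SAME — A ⇓ KI, B ⇓ KI

Reduction:
Term A:
  start: KI(II)(KKI)I
  step 1: I(KKI)I
  step 2: KKII
  step 3: KI

Term B:
  start: K(I(KI)K)
  step 1: K(KIK)
  step 2: KI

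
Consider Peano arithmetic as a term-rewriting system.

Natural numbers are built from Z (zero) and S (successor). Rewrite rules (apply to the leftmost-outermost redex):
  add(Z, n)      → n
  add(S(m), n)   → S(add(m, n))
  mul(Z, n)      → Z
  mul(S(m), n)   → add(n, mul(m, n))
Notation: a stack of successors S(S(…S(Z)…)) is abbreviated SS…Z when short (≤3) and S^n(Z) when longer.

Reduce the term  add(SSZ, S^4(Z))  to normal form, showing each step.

Answer: normal form = S^6(Z)  (in 3 steps)

Derivation:
  start: add(SSZ, S^4(Z))
  step 1: S(add(SZ, S^4(Z)))
  step 2: S(S(add(Z, S^4(Z))))
  step 3: S^6(Z)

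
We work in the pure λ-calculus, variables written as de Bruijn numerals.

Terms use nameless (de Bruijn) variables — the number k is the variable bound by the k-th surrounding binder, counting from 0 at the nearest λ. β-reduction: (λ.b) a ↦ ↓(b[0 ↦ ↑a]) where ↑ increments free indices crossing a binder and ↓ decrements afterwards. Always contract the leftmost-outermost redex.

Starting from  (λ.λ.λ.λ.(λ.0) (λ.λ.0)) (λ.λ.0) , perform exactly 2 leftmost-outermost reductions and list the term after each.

Answer: after 2 steps: λ.λ.λ.λ.λ.0

Reduction:
  start: (λ.λ.λ.λ.(λ.0) (λ.λ.0)) (λ.λ.0)
  step 1: λ.λ.λ.(λ.0) (λ.λ.0)
  step 2: λ.λ.λ.λ.λ.0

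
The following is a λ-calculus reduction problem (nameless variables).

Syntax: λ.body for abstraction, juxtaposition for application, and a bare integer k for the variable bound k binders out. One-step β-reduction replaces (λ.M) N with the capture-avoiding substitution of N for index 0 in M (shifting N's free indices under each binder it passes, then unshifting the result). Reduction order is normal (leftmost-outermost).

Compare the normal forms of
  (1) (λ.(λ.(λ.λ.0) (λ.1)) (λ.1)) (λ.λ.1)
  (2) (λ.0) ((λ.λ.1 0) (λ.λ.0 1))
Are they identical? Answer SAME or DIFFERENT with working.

Answer: DIFFERENT — A ⇓ λ.0, B ⇓ λ.λ.0 1

Reduction:
Term A:
  start: (λ.(λ.(λ.λ.0) (λ.1)) (λ.1)) (λ.λ.1)
  [1] (λ.(λ.λ.0) (λ.1)) (λ.λ.λ.1)
  [2] (λ.λ.0) (λ.λ.λ.λ.1)
  [3] λ.0

Term B:
  start: (λ.0) ((λ.λ.1 0) (λ.λ.0 1))
  [1] (λ.λ.1 0) (λ.λ.0 1)
  [2] λ.(λ.λ.0 1) 0
  [3] λ.λ.0 1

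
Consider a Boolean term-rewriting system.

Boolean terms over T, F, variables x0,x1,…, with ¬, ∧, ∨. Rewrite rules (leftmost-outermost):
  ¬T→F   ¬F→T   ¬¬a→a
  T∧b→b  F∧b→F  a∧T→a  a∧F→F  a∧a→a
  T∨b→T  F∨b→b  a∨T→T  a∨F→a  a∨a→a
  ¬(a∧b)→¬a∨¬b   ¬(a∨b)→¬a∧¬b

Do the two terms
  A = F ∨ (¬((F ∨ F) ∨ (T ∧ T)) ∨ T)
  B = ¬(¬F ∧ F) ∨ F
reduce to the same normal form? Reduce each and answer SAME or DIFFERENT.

Term A:
  start: F ∨ (¬((F ∨ F) ∨ (T ∧ T)) ∨ T)
  step 1: ¬((F ∨ F) ∨ (T ∧ T)) ∨ T
  step 2: T

Term B:
  start: ¬(¬F ∧ F) ∨ F
  step 1: ¬(¬F ∧ F)
  step 2: ¬¬F ∨ ¬F
  step 3: F ∨ ¬F
  step 4: ¬F
  step 5: T

Answer: SAME — A ⇓ T, B ⇓ T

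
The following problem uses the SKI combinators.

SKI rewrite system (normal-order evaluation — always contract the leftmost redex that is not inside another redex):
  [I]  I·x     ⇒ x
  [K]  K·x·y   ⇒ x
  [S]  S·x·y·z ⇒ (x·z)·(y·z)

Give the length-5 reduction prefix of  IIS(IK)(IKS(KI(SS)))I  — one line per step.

  start: IIS(IK)(IKS(KI(SS)))I
  step 1: IS(IK)(IKS(KI(SS)))I
  step 2: S(IK)(IKS(KI(SS)))I
  step 3: IKI(IKS(KI(SS))I)
  step 4: KI(IKS(KI(SS))I)
  step 5: I

Answer: after 5 steps: I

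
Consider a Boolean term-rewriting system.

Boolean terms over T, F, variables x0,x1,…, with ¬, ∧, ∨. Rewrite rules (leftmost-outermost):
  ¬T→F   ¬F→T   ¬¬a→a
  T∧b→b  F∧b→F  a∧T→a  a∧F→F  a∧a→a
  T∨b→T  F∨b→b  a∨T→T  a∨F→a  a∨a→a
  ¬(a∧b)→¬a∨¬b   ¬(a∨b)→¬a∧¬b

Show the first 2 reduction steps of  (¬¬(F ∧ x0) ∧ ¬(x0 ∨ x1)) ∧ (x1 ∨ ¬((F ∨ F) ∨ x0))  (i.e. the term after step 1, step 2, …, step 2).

  start: (¬¬(F ∧ x0) ∧ ¬(x0 ∨ x1)) ∧ (x1 ∨ ¬((F ∨ F) ∨ x0))
  [1] ((F ∧ x0) ∧ ¬(x0 ∨ x1)) ∧ (x1 ∨ ¬((F ∨ F) ∨ x0))
  [2] (F ∧ ¬(x0 ∨ x1)) ∧ (x1 ∨ ¬((F ∨ F) ∨ x0))

Answer: after 2 steps: (F ∧ ¬(x0 ∨ x1)) ∧ (x1 ∨ ¬((F ∨ F) ∨ x0))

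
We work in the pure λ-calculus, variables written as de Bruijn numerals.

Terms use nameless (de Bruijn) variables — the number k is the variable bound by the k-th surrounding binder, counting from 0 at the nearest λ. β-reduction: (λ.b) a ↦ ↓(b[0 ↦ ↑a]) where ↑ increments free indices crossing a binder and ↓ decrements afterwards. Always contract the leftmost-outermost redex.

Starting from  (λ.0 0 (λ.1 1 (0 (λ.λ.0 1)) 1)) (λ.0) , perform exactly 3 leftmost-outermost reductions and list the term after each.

  start: (λ.0 0 (λ.1 1 (0 (λ.λ.0 1)) 1)) (λ.0)
  →1  (λ.0) (λ.0) (λ.(λ.0) (λ.0) (0 (λ.λ.0 1)) (λ.0))
  →2  (λ.0) (λ.(λ.0) (λ.0) (0 (λ.λ.0 1)) (λ.0))
  →3  λ.(λ.0) (λ.0) (0 (λ.λ.0 1)) (λ.0)

Answer: after 3 steps: λ.(λ.0) (λ.0) (0 (λ.λ.0 1)) (λ.0)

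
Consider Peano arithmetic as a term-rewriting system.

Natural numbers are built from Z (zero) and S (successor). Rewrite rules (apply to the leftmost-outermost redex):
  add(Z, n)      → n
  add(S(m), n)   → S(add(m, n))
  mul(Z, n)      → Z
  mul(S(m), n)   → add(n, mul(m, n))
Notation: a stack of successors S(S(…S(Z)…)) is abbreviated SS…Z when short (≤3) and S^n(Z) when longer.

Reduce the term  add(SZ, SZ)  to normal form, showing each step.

Answer: normal form = SSZ  (in 2 steps)

Working:
  start: add(SZ, SZ)
  →1  S(add(Z, SZ))
  →2  SSZ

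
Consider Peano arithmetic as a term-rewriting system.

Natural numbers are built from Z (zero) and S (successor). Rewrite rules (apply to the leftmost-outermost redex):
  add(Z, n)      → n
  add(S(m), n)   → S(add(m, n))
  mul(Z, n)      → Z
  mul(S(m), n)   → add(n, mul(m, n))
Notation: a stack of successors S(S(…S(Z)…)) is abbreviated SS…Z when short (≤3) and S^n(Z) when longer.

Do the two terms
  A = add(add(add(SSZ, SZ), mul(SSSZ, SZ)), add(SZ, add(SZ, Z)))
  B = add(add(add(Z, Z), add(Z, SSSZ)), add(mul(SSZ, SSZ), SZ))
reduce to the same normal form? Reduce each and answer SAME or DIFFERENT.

Term A:
  start: add(add(add(SSZ, SZ), mul(SSSZ, SZ)), add(SZ, add(SZ, Z)))
  [1] add(add(S(add(SZ, SZ)), mul(SSSZ, SZ)), add(SZ, add(SZ, Z)))
  [2] add(S(add(add(SZ, SZ), mul(SSSZ, SZ))), add(SZ, add(SZ, Z)))
  [3] S(add(add(add(SZ, SZ), mul(SSSZ, SZ)), add(SZ, add(SZ, Z))))
  [4] S(add(add(S(add(Z, SZ)), mul(SSSZ, SZ)), add(SZ, add(SZ, Z))))
  [5] S(add(S(add(add(Z, SZ), mul(SSSZ, SZ))), add(SZ, add(SZ, Z))))
  [6] S(S(add(add(add(Z, SZ), mul(SSSZ, SZ)), add(SZ, add(SZ, Z)))))
  [7] S(S(add(add(SZ, mul(SSSZ, SZ)), add(SZ, add(SZ, Z)))))
  [8] S(S(add(S(add(Z, mul(SSSZ, SZ))), add(SZ, add(SZ, Z)))))
  [9] S(S(S(add(add(Z, mul(SSSZ, SZ)), add(SZ, add(SZ, Z))))))
  [10] S(S(S(add(mul(SSSZ, SZ), add(SZ, add(SZ, Z))))))
  [11] S(S(S(add(add(SZ, mul(SSZ, SZ)), add(SZ, add(SZ, Z))))))
  [12] S(S(S(add(S(add(Z, mul(SSZ, SZ))), add(SZ, add(SZ, Z))))))
  [13] S(S(S(S(add(add(Z, mul(SSZ, SZ)), add(SZ, add(SZ, Z)))))))
  [14] S(S(S(S(add(mul(SSZ, SZ), add(SZ, add(SZ, Z)))))))
  [15] S(S(S(S(add(add(SZ, mul(SZ, SZ)), add(SZ, add(SZ, Z)))))))
  [16] S(S(S(S(add(S(add(Z, mul(SZ, SZ))), add(SZ, add(SZ, Z)))))))
  [17] S(S(S(S(S(add(add(Z, mul(SZ, SZ)), add(SZ, add(SZ, Z))))))))
  [18] S(S(S(S(S(add(mul(SZ, SZ), add(SZ, add(SZ, Z))))))))
  [19] S(S(S(S(S(add(add(SZ, mul(Z, SZ)), add(SZ, add(SZ, Z))))))))
  [20] S(S(S(S(S(add(S(add(Z, mul(Z, SZ))), add(SZ, add(SZ, Z))))))))
  [21] S(S(S(S(S(S(add(add(Z, mul(Z, SZ)), add(SZ, add(SZ, Z)))))))))
  [22] S(S(S(S(S(S(add(mul(Z, SZ), add(SZ, add(SZ, Z)))))))))
  [23] S(S(S(S(S(S(add(Z, add(SZ, add(SZ, Z)))))))))
  [24] S(S(S(S(S(S(add(SZ, add(SZ, Z))))))))
  [25] S(S(S(S(S(S(S(add(Z, add(SZ, Z)))))))))
  [26] S(S(S(S(S(S(S(add(SZ, Z))))))))
  [27] S(S(S(S(S(S(S(S(add(Z, Z)))))))))
  [28] S^8(Z)

Term B:
  start: add(add(add(Z, Z), add(Z, SSSZ)), add(mul(SSZ, SSZ), SZ))
  [1] add(add(Z, add(Z, SSSZ)), add(mul(SSZ, SSZ), SZ))
  [2] add(add(Z, SSSZ), add(mul(SSZ, SSZ), SZ))
  [3] add(SSSZ, add(mul(SSZ, SSZ), SZ))
  [4] S(add(SSZ, add(mul(SSZ, SSZ), SZ)))
  [5] S(S(add(SZ, add(mul(SSZ, SSZ), SZ))))
  [6] S(S(S(add(Z, add(mul(SSZ, SSZ), SZ)))))
  [7] S(S(S(add(mul(SSZ, SSZ), SZ))))
  [8] S(S(S(add(add(SSZ, mul(SZ, SSZ)), SZ))))
  [9] S(S(S(add(S(add(SZ, mul(SZ, SSZ))), SZ))))
  [10] S(S(S(S(add(add(SZ, mul(SZ, SSZ)), SZ)))))
  [11] S(S(S(S(add(S(add(Z, mul(SZ, SSZ))), SZ)))))
  [12] S(S(S(S(S(add(add(Z, mul(SZ, SSZ)), SZ))))))
  [13] S(S(S(S(S(add(mul(SZ, SSZ), SZ))))))
  [14] S(S(S(S(S(add(add(SSZ, mul(Z, SSZ)), SZ))))))
  [15] S(S(S(S(S(add(S(add(SZ, mul(Z, SSZ))), SZ))))))
  [16] S(S(S(S(S(S(add(add(SZ, mul(Z, SSZ)), SZ)))))))
  [17] S(S(S(S(S(S(add(S(add(Z, mul(Z, SSZ))), SZ)))))))
  [18] S(S(S(S(S(S(S(add(add(Z, mul(Z, SSZ)), SZ))))))))
  [19] S(S(S(S(S(S(S(add(mul(Z, SSZ), SZ))))))))
  [20] S(S(S(S(S(S(S(add(Z, SZ))))))))
  [21] S^8(Z)

Answer: SAME — A ⇓ S^8(Z), B ⇓ S^8(Z)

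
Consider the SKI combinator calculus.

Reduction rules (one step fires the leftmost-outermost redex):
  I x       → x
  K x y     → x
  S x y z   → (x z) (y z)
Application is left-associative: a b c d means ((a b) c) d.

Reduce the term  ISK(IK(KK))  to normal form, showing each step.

Answer: normal form = SK(K(KK))  (in 2 steps)

Working:
  start: ISK(IK(KK))
  step 1: SK(IK(KK))
  step 2: SK(K(KK))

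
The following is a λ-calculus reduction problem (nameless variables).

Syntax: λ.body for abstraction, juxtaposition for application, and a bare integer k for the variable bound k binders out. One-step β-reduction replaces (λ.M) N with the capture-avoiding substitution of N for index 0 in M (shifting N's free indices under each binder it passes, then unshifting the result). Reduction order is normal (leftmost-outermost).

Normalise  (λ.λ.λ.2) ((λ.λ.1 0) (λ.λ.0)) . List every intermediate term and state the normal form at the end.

Answer: normal form = λ.λ.λ.λ.0  (in 3 steps)

Reduction:
  start: (λ.λ.λ.2) ((λ.λ.1 0) (λ.λ.0))
  →1  λ.λ.(λ.λ.1 0) (λ.λ.0)
  →2  λ.λ.λ.(λ.λ.0) 0
  →3  λ.λ.λ.λ.0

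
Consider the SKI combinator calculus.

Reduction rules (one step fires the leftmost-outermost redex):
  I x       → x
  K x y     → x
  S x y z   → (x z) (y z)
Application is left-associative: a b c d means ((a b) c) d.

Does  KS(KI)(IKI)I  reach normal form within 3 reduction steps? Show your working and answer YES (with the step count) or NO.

Answer: YES — reaches normal form S(KI)I in 2 ≤ 3 steps

Reduction:
  start: KS(KI)(IKI)I
  [1] S(IKI)I
  [2] S(KI)I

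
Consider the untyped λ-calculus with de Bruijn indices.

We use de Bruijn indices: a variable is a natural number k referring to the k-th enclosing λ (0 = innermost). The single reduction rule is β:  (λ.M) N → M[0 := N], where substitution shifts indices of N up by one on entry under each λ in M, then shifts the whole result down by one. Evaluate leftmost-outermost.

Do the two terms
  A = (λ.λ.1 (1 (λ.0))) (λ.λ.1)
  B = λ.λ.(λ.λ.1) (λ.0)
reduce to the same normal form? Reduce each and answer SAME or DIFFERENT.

Term A:
  start: (λ.λ.1 (1 (λ.0))) (λ.λ.1)
  step 1: λ.(λ.λ.1) ((λ.λ.1) (λ.0))
  step 2: λ.λ.(λ.λ.1) (λ.0)
  step 3: λ.λ.λ.λ.0

Term B:
  start: λ.λ.(λ.λ.1) (λ.0)
  step 1: λ.λ.λ.λ.0

Answer: SAME — A ⇓ λ.λ.λ.λ.0, B ⇓ λ.λ.λ.λ.0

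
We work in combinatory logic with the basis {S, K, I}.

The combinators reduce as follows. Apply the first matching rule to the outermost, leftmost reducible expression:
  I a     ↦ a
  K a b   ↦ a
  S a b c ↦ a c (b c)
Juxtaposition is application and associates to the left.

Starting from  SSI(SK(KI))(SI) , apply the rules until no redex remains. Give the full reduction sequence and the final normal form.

  start: SSI(SK(KI))(SI)
  step 1: S(SK(KI))(I(SK(KI)))(SI)
  step 2: SK(KI)(SI)(I(SK(KI))(SI))
  step 3: K(SI)(KI(SI))(I(SK(KI))(SI))
  step 4: SI(I(SK(KI))(SI))
  step 5: SI(SK(KI)(SI))
  step 6: SI(K(SI)(KI(SI)))
  step 7: SI(SI)

Answer: normal form = SI(SI)  (in 7 steps)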